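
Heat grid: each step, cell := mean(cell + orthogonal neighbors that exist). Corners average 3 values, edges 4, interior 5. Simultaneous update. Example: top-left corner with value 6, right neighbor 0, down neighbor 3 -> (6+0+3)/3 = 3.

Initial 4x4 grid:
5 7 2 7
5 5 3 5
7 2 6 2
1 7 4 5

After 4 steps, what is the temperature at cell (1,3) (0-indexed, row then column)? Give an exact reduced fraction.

Answer: 38239/8640

Derivation:
Step 1: cell (1,3) = 17/4
Step 2: cell (1,3) = 1057/240
Step 3: cell (1,3) = 6161/1440
Step 4: cell (1,3) = 38239/8640
Full grid after step 4:
  64337/12960 514361/108000 19997/4320 11539/2592
  1027837/216000 851251/180000 796021/180000 38239/8640
  112373/24000 265723/60000 800851/180000 918247/216000
  96149/21600 13531/3000 57757/13500 56417/12960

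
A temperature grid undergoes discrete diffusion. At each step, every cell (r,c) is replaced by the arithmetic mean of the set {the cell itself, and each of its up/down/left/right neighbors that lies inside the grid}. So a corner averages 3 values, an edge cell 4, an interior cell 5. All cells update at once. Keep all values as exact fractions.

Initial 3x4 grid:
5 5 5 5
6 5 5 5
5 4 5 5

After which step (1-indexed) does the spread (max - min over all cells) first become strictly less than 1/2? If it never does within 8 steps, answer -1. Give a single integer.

Step 1: max=16/3, min=19/4, spread=7/12
Step 2: max=187/36, min=39/8, spread=23/72
  -> spread < 1/2 first at step 2
Step 3: max=2221/432, min=1177/240, spread=32/135
Step 4: max=26431/5184, min=10657/2160, spread=4271/25920
Step 5: max=7888513/1555200, min=320407/64800, spread=39749/311040
Step 6: max=471635147/93312000, min=9629959/1944000, spread=1879423/18662400
Step 7: max=28226803393/5598720000, min=289404883/58320000, spread=3551477/44789760
Step 8: max=1690523125187/335923200000, min=34778381869/6998400000, spread=846431819/13436928000

Answer: 2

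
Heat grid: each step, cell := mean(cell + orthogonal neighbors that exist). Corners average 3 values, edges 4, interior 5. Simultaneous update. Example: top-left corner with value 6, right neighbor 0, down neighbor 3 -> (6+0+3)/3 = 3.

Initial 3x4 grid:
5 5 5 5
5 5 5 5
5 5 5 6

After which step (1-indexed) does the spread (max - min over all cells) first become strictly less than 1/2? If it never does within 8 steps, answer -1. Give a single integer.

Answer: 1

Derivation:
Step 1: max=16/3, min=5, spread=1/3
  -> spread < 1/2 first at step 1
Step 2: max=95/18, min=5, spread=5/18
Step 3: max=1121/216, min=5, spread=41/216
Step 4: max=133817/25920, min=5, spread=4217/25920
Step 5: max=7985149/1555200, min=36079/7200, spread=38417/311040
Step 6: max=477760211/93312000, min=722597/144000, spread=1903471/18662400
Step 7: max=28594589089/5598720000, min=21715759/4320000, spread=18038617/223948800
Step 8: max=1712884182851/335923200000, min=1956926759/388800000, spread=883978523/13436928000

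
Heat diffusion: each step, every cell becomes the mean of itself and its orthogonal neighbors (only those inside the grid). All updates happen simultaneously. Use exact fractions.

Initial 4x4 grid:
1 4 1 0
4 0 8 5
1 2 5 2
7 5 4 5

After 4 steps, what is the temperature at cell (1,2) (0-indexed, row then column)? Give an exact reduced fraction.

Answer: 202909/60000

Derivation:
Step 1: cell (1,2) = 19/5
Step 2: cell (1,2) = 93/25
Step 3: cell (1,2) = 6531/2000
Step 4: cell (1,2) = 202909/60000
Full grid after step 4:
  247/96 13553/4800 71173/24000 23069/7200
  21179/7200 179981/60000 202909/60000 123467/36000
  71273/21600 646349/180000 670717/180000 418313/108000
  241079/64800 33059/8640 875611/216000 262711/64800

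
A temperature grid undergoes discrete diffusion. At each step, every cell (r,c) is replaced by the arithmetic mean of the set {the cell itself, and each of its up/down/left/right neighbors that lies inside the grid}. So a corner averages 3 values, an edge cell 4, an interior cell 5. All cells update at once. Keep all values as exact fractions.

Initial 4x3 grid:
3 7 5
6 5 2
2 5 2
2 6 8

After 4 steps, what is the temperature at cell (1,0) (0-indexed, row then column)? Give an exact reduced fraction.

Answer: 38549/8640

Derivation:
Step 1: cell (1,0) = 4
Step 2: cell (1,0) = 217/48
Step 3: cell (1,0) = 6253/1440
Step 4: cell (1,0) = 38549/8640
Full grid after step 4:
  59293/12960 208/45 58433/12960
  38549/8640 331/75 38749/8640
  36569/8640 63341/14400 38129/8640
  110849/25920 150643/34560 117209/25920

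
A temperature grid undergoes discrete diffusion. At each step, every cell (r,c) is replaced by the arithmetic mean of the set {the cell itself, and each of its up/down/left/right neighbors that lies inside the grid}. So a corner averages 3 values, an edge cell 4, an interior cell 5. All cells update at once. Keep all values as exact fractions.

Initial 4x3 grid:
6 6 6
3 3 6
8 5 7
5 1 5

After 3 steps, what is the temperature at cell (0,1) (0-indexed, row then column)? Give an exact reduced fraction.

Step 1: cell (0,1) = 21/4
Step 2: cell (0,1) = 417/80
Step 3: cell (0,1) = 25091/4800
Full grid after step 3:
  1831/360 25091/4800 1951/360
  4001/800 10219/2000 12703/2400
  34939/7200 4877/1000 36239/7200
  10093/2160 5599/1200 10253/2160

Answer: 25091/4800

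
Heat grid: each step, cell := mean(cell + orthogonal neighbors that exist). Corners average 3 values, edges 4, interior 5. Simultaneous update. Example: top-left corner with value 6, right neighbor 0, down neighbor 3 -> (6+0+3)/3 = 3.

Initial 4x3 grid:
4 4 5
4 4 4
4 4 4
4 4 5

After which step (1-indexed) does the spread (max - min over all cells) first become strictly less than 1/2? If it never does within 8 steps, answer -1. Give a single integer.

Step 1: max=13/3, min=4, spread=1/3
  -> spread < 1/2 first at step 1
Step 2: max=77/18, min=4, spread=5/18
Step 3: max=1819/432, min=971/240, spread=89/540
Step 4: max=108527/25920, min=14651/3600, spread=15199/129600
Step 5: max=6482113/1555200, min=49063/12000, spread=617741/7776000
Step 6: max=161641393/38880000, min=53147131/12960000, spread=55/972
Step 7: max=9681443387/2332800000, min=3195593629/777600000, spread=7573/186624
Step 8: max=580124778133/139968000000, min=64005739237/15552000000, spread=32585/1119744

Answer: 1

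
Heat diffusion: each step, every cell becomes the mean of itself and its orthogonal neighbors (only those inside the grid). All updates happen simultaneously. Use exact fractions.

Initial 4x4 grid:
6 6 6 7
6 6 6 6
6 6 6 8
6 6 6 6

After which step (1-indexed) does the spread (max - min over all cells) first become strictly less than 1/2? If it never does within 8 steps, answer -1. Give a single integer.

Step 1: max=27/4, min=6, spread=3/4
Step 2: max=1579/240, min=6, spread=139/240
Step 3: max=46259/7200, min=6, spread=3059/7200
  -> spread < 1/2 first at step 3
Step 4: max=1376977/216000, min=3009/500, spread=77089/216000
Step 5: max=40958123/6480000, min=543407/90000, spread=1832819/6480000
Step 6: max=1224518299/194400000, min=2617297/432000, spread=46734649/194400000
Step 7: max=36583328479/5832000000, min=98404523/16200000, spread=1157700199/5832000000
Step 8: max=1094865154327/174960000000, min=59201921561/9720000000, spread=29230566229/174960000000

Answer: 3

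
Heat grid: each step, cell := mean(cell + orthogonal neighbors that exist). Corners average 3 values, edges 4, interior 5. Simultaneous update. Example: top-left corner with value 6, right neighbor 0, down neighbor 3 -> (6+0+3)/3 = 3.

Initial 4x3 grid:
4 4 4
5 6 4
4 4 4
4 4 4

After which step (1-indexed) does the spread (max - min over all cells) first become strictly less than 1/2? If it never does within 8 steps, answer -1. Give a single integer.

Step 1: max=19/4, min=4, spread=3/4
Step 2: max=91/20, min=4, spread=11/20
Step 3: max=403/90, min=493/120, spread=133/360
  -> spread < 1/2 first at step 3
Step 4: max=57787/12960, min=2977/720, spread=4201/12960
Step 5: max=687517/155520, min=10033/2400, spread=186893/777600
Step 6: max=205529899/46656000, min=5443879/1296000, spread=1910051/9331200
Step 7: max=12272706641/2799360000, min=328397461/77760000, spread=90079609/559872000
Step 8: max=734120742979/167961600000, min=6589948813/1555200000, spread=896250847/6718464000

Answer: 3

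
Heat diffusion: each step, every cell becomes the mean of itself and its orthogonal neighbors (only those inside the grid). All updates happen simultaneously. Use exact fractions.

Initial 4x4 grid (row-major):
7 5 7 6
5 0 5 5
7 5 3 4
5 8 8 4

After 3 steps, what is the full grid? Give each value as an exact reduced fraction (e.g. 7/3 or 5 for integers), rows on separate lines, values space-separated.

Answer: 2171/432 8839/1800 41/8 371/72
35701/7200 29173/6000 4743/1000 239/48
39061/7200 15281/3000 30023/6000 17353/3600
6293/1080 41161/7200 38201/7200 2233/432

Derivation:
After step 1:
  17/3 19/4 23/4 6
  19/4 4 4 5
  11/2 23/5 5 4
  20/3 13/2 23/4 16/3
After step 2:
  91/18 121/24 41/8 67/12
  239/48 221/50 19/4 19/4
  1291/240 128/25 467/100 29/6
  56/9 1411/240 271/48 181/36
After step 3:
  2171/432 8839/1800 41/8 371/72
  35701/7200 29173/6000 4743/1000 239/48
  39061/7200 15281/3000 30023/6000 17353/3600
  6293/1080 41161/7200 38201/7200 2233/432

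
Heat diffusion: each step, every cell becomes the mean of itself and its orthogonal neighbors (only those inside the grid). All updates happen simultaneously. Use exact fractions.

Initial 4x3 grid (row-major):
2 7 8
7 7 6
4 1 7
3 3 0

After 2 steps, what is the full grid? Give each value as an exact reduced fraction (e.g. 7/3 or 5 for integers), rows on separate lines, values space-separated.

After step 1:
  16/3 6 7
  5 28/5 7
  15/4 22/5 7/2
  10/3 7/4 10/3
After step 2:
  49/9 359/60 20/3
  1181/240 28/5 231/40
  989/240 19/5 547/120
  53/18 769/240 103/36

Answer: 49/9 359/60 20/3
1181/240 28/5 231/40
989/240 19/5 547/120
53/18 769/240 103/36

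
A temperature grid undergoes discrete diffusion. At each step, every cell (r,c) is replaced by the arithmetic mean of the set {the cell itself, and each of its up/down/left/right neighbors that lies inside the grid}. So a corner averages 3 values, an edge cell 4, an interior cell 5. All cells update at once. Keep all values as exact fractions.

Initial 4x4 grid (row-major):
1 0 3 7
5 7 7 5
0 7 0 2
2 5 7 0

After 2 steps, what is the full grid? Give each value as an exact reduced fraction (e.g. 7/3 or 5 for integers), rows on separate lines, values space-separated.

Answer: 8/3 71/20 41/10 29/6
279/80 97/25 237/50 41/10
773/240 447/100 351/100 73/20
133/36 863/240 317/80 31/12

Derivation:
After step 1:
  2 11/4 17/4 5
  13/4 26/5 22/5 21/4
  7/2 19/5 23/5 7/4
  7/3 21/4 3 3
After step 2:
  8/3 71/20 41/10 29/6
  279/80 97/25 237/50 41/10
  773/240 447/100 351/100 73/20
  133/36 863/240 317/80 31/12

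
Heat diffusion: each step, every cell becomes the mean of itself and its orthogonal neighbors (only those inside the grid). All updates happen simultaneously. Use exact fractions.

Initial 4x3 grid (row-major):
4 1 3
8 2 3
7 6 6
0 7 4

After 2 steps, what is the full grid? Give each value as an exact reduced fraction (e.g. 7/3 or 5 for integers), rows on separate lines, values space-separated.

After step 1:
  13/3 5/2 7/3
  21/4 4 7/2
  21/4 28/5 19/4
  14/3 17/4 17/3
After step 2:
  145/36 79/24 25/9
  113/24 417/100 175/48
  623/120 477/100 1171/240
  85/18 1211/240 44/9

Answer: 145/36 79/24 25/9
113/24 417/100 175/48
623/120 477/100 1171/240
85/18 1211/240 44/9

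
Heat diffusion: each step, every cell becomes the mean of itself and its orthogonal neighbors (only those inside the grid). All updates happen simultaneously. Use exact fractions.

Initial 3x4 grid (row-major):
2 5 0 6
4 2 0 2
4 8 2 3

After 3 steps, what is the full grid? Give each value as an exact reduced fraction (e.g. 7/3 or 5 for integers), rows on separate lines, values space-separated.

After step 1:
  11/3 9/4 11/4 8/3
  3 19/5 6/5 11/4
  16/3 4 13/4 7/3
After step 2:
  107/36 187/60 133/60 49/18
  79/20 57/20 11/4 179/80
  37/9 983/240 647/240 25/9
After step 3:
  1807/540 251/90 389/144 5167/2160
  833/240 1341/400 51/20 839/320
  8753/2160 4951/1440 887/288 347/135

Answer: 1807/540 251/90 389/144 5167/2160
833/240 1341/400 51/20 839/320
8753/2160 4951/1440 887/288 347/135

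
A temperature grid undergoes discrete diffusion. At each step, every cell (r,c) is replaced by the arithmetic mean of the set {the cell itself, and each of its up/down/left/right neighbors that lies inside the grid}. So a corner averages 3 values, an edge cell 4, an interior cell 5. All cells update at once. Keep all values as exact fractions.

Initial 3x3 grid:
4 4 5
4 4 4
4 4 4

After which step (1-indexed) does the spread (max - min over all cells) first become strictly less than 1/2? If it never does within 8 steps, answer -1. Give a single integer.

Answer: 1

Derivation:
Step 1: max=13/3, min=4, spread=1/3
  -> spread < 1/2 first at step 1
Step 2: max=77/18, min=4, spread=5/18
Step 3: max=905/216, min=4, spread=41/216
Step 4: max=53971/12960, min=1451/360, spread=347/2592
Step 5: max=3217337/777600, min=14557/3600, spread=2921/31104
Step 6: max=192452539/46656000, min=1753483/432000, spread=24611/373248
Step 7: max=11516162033/2799360000, min=39536741/9720000, spread=207329/4478976
Step 8: max=689876352451/167961600000, min=2112401599/518400000, spread=1746635/53747712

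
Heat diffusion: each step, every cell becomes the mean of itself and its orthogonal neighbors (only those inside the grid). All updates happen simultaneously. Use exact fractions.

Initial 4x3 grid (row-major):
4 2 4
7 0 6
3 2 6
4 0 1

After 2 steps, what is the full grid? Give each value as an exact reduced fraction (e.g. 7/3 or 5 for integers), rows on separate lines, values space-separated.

After step 1:
  13/3 5/2 4
  7/2 17/5 4
  4 11/5 15/4
  7/3 7/4 7/3
After step 2:
  31/9 427/120 7/2
  457/120 78/25 303/80
  361/120 151/50 737/240
  97/36 517/240 47/18

Answer: 31/9 427/120 7/2
457/120 78/25 303/80
361/120 151/50 737/240
97/36 517/240 47/18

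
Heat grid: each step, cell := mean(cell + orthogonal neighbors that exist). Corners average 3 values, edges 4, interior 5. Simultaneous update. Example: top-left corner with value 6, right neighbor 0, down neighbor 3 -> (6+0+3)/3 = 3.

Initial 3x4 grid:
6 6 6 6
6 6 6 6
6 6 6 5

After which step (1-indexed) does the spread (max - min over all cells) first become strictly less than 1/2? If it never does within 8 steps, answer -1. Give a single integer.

Answer: 1

Derivation:
Step 1: max=6, min=17/3, spread=1/3
  -> spread < 1/2 first at step 1
Step 2: max=6, min=103/18, spread=5/18
Step 3: max=6, min=1255/216, spread=41/216
Step 4: max=6, min=151303/25920, spread=4217/25920
Step 5: max=43121/7200, min=9122051/1555200, spread=38417/311040
Step 6: max=861403/144000, min=548671789/93312000, spread=1903471/18662400
Step 7: max=25804241/4320000, min=32991330911/5598720000, spread=18038617/223948800
Step 8: max=2319873241/388800000, min=1982271017149/335923200000, spread=883978523/13436928000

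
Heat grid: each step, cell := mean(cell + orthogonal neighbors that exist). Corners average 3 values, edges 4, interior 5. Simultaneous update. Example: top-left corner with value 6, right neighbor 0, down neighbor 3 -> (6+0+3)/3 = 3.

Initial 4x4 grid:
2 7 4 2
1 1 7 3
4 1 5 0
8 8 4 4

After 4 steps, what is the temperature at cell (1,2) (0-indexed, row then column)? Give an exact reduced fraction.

Answer: 108761/30000

Derivation:
Step 1: cell (1,2) = 4
Step 2: cell (1,2) = 94/25
Step 3: cell (1,2) = 3623/1000
Step 4: cell (1,2) = 108761/30000
Full grid after step 4:
  27259/8100 380893/108000 43469/12000 38873/10800
  383023/108000 162743/45000 108761/30000 7927/2250
  87511/21600 89921/22500 343841/90000 95897/27000
  72379/16200 95491/21600 436343/108000 121781/32400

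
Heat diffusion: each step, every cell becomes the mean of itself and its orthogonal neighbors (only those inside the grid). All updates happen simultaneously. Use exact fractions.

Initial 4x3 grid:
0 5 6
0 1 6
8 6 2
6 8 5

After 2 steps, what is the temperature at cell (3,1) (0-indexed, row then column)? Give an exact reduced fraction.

Answer: 283/48

Derivation:
Step 1: cell (3,1) = 25/4
Step 2: cell (3,1) = 283/48
Full grid after step 2:
  83/36 209/60 149/36
  751/240 88/25 533/120
  235/48 123/25 37/8
  223/36 283/48 16/3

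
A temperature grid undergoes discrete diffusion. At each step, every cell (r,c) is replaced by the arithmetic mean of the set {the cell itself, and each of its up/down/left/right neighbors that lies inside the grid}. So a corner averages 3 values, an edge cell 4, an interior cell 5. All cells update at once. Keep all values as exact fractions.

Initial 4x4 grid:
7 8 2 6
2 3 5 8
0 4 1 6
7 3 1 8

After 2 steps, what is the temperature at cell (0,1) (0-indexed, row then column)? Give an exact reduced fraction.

Answer: 1219/240

Derivation:
Step 1: cell (0,1) = 5
Step 2: cell (0,1) = 1219/240
Full grid after step 2:
  41/9 1219/240 1163/240 101/18
  979/240 92/25 231/50 317/60
  707/240 17/5 92/25 51/10
  31/9 47/15 77/20 14/3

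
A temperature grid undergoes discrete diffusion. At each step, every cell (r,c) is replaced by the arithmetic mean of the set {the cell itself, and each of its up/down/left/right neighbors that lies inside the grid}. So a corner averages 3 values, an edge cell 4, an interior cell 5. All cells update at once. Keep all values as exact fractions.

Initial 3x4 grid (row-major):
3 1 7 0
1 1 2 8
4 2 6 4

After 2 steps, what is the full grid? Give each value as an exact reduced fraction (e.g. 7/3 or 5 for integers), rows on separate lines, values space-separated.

After step 1:
  5/3 3 5/2 5
  9/4 7/5 24/5 7/2
  7/3 13/4 7/2 6
After step 2:
  83/36 257/120 153/40 11/3
  153/80 147/50 157/50 193/40
  47/18 629/240 351/80 13/3

Answer: 83/36 257/120 153/40 11/3
153/80 147/50 157/50 193/40
47/18 629/240 351/80 13/3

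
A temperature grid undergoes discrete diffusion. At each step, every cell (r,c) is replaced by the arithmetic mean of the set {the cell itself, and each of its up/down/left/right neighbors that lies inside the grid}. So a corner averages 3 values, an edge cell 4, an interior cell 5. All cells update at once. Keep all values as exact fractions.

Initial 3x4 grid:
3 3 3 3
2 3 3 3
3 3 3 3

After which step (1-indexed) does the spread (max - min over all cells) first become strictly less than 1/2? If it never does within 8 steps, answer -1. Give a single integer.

Answer: 1

Derivation:
Step 1: max=3, min=8/3, spread=1/3
  -> spread < 1/2 first at step 1
Step 2: max=3, min=653/240, spread=67/240
Step 3: max=3, min=6043/2160, spread=437/2160
Step 4: max=2991/1000, min=2434469/864000, spread=29951/172800
Step 5: max=10046/3375, min=22112179/7776000, spread=206761/1555200
Step 6: max=16034329/5400000, min=8875004429/3110400000, spread=14430763/124416000
Step 7: max=1278347273/432000000, min=534764258311/186624000000, spread=139854109/1492992000
Step 8: max=114788771023/38880000000, min=32169848109749/11197440000000, spread=7114543559/89579520000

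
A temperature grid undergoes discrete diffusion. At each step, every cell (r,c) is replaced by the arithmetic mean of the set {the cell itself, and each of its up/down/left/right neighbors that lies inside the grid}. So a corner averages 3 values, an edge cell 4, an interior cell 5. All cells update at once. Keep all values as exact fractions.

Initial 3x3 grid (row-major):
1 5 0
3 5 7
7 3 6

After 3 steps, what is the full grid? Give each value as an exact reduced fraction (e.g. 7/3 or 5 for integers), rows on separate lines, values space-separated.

After step 1:
  3 11/4 4
  4 23/5 9/2
  13/3 21/4 16/3
After step 2:
  13/4 287/80 15/4
  239/60 211/50 553/120
  163/36 1171/240 181/36
After step 3:
  2597/720 5923/1600 2867/720
  14383/3600 12767/3000 31691/7200
  9641/2160 67157/14400 10451/2160

Answer: 2597/720 5923/1600 2867/720
14383/3600 12767/3000 31691/7200
9641/2160 67157/14400 10451/2160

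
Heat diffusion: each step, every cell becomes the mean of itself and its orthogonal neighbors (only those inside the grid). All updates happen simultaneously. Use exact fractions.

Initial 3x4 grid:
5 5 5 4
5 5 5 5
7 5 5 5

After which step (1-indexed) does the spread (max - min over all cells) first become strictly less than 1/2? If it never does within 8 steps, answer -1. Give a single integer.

Step 1: max=17/3, min=14/3, spread=1
Step 2: max=50/9, min=85/18, spread=5/6
Step 3: max=581/108, min=1039/216, spread=41/72
Step 4: max=69017/12960, min=125383/25920, spread=4217/8640
  -> spread < 1/2 first at step 4
Step 5: max=4088617/777600, min=7600979/1555200, spread=38417/103680
Step 6: max=243638783/46656000, min=458725501/93312000, spread=1903471/6220800
Step 7: max=14522777257/2799360000, min=27692658239/5598720000, spread=18038617/74649600
Step 8: max=867491822963/167961600000, min=1668685256701/335923200000, spread=883978523/4478976000

Answer: 4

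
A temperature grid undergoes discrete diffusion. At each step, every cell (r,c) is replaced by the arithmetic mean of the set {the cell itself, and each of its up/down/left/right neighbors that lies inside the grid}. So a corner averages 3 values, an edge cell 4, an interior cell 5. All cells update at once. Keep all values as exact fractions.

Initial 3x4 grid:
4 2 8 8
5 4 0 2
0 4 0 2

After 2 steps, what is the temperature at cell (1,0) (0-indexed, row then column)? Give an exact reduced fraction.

Answer: 155/48

Derivation:
Step 1: cell (1,0) = 13/4
Step 2: cell (1,0) = 155/48
Full grid after step 2:
  137/36 47/12 89/20 9/2
  155/48 311/100 74/25 197/60
  11/4 19/8 229/120 35/18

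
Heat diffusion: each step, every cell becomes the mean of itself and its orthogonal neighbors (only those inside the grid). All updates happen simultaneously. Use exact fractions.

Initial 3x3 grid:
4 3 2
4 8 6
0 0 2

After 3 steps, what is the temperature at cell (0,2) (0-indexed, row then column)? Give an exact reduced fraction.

Answer: 8527/2160

Derivation:
Step 1: cell (0,2) = 11/3
Step 2: cell (0,2) = 149/36
Step 3: cell (0,2) = 8527/2160
Full grid after step 3:
  8077/2160 57409/14400 8527/2160
  1033/300 21083/6000 27017/7200
  3091/1080 7439/2400 869/270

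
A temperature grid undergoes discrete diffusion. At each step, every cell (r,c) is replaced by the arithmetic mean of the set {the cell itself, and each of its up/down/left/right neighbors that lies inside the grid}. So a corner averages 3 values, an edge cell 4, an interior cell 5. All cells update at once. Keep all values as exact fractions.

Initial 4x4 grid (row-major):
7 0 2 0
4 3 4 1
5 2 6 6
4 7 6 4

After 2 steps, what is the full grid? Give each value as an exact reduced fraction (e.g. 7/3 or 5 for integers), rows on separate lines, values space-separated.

After step 1:
  11/3 3 3/2 1
  19/4 13/5 16/5 11/4
  15/4 23/5 24/5 17/4
  16/3 19/4 23/4 16/3
After step 2:
  137/36 323/120 87/40 7/4
  443/120 363/100 297/100 14/5
  553/120 41/10 113/25 257/60
  83/18 613/120 619/120 46/9

Answer: 137/36 323/120 87/40 7/4
443/120 363/100 297/100 14/5
553/120 41/10 113/25 257/60
83/18 613/120 619/120 46/9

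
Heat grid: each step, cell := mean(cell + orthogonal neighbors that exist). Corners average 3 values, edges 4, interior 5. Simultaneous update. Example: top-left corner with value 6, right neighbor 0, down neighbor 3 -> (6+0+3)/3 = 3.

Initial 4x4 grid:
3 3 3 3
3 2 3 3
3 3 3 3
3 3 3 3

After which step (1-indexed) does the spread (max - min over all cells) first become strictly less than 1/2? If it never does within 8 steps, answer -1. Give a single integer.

Answer: 1

Derivation:
Step 1: max=3, min=11/4, spread=1/4
  -> spread < 1/2 first at step 1
Step 2: max=3, min=139/50, spread=11/50
Step 3: max=3, min=6833/2400, spread=367/2400
Step 4: max=1787/600, min=30829/10800, spread=1337/10800
Step 5: max=53531/18000, min=930331/324000, spread=33227/324000
Step 6: max=319951/108000, min=27945673/9720000, spread=849917/9720000
Step 7: max=4791467/1620000, min=841085653/291600000, spread=21378407/291600000
Step 8: max=1434311657/486000000, min=25277537629/8748000000, spread=540072197/8748000000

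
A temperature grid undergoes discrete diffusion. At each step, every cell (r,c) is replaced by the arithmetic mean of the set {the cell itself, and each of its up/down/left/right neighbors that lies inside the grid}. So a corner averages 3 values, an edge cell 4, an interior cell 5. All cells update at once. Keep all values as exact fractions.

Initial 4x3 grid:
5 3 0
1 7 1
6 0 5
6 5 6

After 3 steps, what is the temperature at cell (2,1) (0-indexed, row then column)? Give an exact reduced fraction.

Answer: 833/200

Derivation:
Step 1: cell (2,1) = 23/5
Step 2: cell (2,1) = 7/2
Step 3: cell (2,1) = 833/200
Full grid after step 3:
  2353/720 9347/2880 1421/540
  31/8 943/300 941/288
  569/144 833/200 1025/288
  10021/2160 4091/960 4753/1080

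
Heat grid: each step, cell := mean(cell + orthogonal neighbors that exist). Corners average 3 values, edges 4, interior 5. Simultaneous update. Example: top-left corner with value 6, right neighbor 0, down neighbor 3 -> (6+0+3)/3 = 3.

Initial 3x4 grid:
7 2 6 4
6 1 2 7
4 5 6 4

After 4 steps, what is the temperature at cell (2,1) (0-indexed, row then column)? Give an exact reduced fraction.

Answer: 307129/72000

Derivation:
Step 1: cell (2,1) = 4
Step 2: cell (2,1) = 329/80
Step 3: cell (2,1) = 10327/2400
Step 4: cell (2,1) = 307129/72000
Full grid after step 4:
  10283/2400 4711/1125 234733/54000 575627/129600
  204851/48000 128011/30000 1548007/360000 3951623/864000
  1301/300 307129/72000 960307/216000 588677/129600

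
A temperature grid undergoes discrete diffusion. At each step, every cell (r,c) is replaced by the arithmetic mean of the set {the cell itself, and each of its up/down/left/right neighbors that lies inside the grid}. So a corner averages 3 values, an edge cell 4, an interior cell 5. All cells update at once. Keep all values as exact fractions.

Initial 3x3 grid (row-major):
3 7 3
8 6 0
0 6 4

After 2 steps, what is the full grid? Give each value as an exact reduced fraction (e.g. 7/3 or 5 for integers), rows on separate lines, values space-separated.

Answer: 5 1169/240 34/9
1219/240 433/100 919/240
155/36 87/20 127/36

Derivation:
After step 1:
  6 19/4 10/3
  17/4 27/5 13/4
  14/3 4 10/3
After step 2:
  5 1169/240 34/9
  1219/240 433/100 919/240
  155/36 87/20 127/36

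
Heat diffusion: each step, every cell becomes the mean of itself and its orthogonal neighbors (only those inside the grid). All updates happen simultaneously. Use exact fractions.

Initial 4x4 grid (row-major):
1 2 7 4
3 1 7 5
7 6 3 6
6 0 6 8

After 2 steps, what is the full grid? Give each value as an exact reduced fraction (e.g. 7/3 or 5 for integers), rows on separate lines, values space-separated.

Answer: 31/12 271/80 1061/240 95/18
143/40 351/100 49/10 157/30
487/120 114/25 467/100 349/60
43/9 989/240 1261/240 197/36

Derivation:
After step 1:
  2 11/4 5 16/3
  3 19/5 23/5 11/2
  11/2 17/5 28/5 11/2
  13/3 9/2 17/4 20/3
After step 2:
  31/12 271/80 1061/240 95/18
  143/40 351/100 49/10 157/30
  487/120 114/25 467/100 349/60
  43/9 989/240 1261/240 197/36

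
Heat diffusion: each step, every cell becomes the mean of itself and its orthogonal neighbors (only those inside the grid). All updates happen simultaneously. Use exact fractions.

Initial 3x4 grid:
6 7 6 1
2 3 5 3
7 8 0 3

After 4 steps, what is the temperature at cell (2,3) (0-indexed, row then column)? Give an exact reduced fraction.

Step 1: cell (2,3) = 2
Step 2: cell (2,3) = 3
Step 3: cell (2,3) = 1129/360
Step 4: cell (2,3) = 37349/10800
Full grid after step 4:
  13171/2700 112297/24000 888713/216000 244019/64800
  2108261/432000 406577/90000 721829/180000 189377/54000
  307129/64800 482399/108000 15247/4000 37349/10800

Answer: 37349/10800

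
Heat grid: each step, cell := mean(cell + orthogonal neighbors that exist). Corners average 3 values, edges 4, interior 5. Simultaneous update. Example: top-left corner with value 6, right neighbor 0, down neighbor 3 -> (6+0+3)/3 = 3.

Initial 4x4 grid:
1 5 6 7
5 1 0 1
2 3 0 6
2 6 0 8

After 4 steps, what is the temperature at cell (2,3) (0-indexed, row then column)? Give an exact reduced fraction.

Answer: 143249/43200

Derivation:
Step 1: cell (2,3) = 15/4
Step 2: cell (2,3) = 823/240
Step 3: cell (2,3) = 24103/7200
Step 4: cell (2,3) = 143249/43200
Full grid after step 4:
  12313/4050 5495/1728 720043/216000 28889/8100
  125897/43200 129949/45000 141703/45000 727693/216000
  605141/216000 255817/90000 271613/90000 143249/43200
  18737/6480 633041/216000 135821/43200 108689/32400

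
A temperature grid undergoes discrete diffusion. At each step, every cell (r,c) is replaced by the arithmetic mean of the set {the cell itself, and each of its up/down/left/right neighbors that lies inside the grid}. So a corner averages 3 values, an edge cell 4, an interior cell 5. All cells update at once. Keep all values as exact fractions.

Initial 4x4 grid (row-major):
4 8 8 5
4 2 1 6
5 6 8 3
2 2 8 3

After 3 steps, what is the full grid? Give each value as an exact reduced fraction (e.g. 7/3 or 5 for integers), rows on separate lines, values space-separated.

Answer: 647/135 18169/3600 18577/3600 2275/432
15979/3600 3511/750 5989/1200 35279/7200
67/16 8963/2000 14309/3000 35383/7200
2917/720 425/96 34603/7200 5231/1080

Derivation:
After step 1:
  16/3 11/2 11/2 19/3
  15/4 21/5 5 15/4
  17/4 23/5 26/5 5
  3 9/2 21/4 14/3
After step 2:
  175/36 77/15 67/12 187/36
  263/60 461/100 473/100 241/48
  39/10 91/20 501/100 1117/240
  47/12 347/80 1177/240 179/36
After step 3:
  647/135 18169/3600 18577/3600 2275/432
  15979/3600 3511/750 5989/1200 35279/7200
  67/16 8963/2000 14309/3000 35383/7200
  2917/720 425/96 34603/7200 5231/1080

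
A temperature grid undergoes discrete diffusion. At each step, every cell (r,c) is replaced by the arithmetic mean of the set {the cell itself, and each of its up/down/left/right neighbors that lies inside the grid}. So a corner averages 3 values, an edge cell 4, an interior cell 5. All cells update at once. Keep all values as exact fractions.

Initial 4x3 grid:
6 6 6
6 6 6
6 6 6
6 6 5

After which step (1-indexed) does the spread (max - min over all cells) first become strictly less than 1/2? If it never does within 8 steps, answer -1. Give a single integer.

Step 1: max=6, min=17/3, spread=1/3
  -> spread < 1/2 first at step 1
Step 2: max=6, min=103/18, spread=5/18
Step 3: max=6, min=1255/216, spread=41/216
Step 4: max=6, min=151303/25920, spread=4217/25920
Step 5: max=43121/7200, min=9122051/1555200, spread=38417/311040
Step 6: max=861403/144000, min=548671789/93312000, spread=1903471/18662400
Step 7: max=25804241/4320000, min=32991330911/5598720000, spread=18038617/223948800
Step 8: max=2319873241/388800000, min=1982271017149/335923200000, spread=883978523/13436928000

Answer: 1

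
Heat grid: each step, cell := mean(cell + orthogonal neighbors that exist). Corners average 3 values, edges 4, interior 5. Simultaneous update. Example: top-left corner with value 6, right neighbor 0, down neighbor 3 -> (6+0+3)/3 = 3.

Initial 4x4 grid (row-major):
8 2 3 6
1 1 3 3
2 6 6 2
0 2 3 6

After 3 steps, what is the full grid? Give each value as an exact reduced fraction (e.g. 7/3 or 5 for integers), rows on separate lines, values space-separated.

After step 1:
  11/3 7/2 7/2 4
  3 13/5 16/5 7/2
  9/4 17/5 4 17/4
  4/3 11/4 17/4 11/3
After step 2:
  61/18 199/60 71/20 11/3
  691/240 157/50 84/25 299/80
  599/240 3 191/50 185/48
  19/9 44/15 11/3 73/18
After step 3:
  6901/2160 1507/450 521/150 2629/720
  21427/7200 3767/1200 7043/2000 8771/2400
  755/288 18467/6000 21241/6000 27841/7200
  5429/2160 527/180 3257/900 1667/432

Answer: 6901/2160 1507/450 521/150 2629/720
21427/7200 3767/1200 7043/2000 8771/2400
755/288 18467/6000 21241/6000 27841/7200
5429/2160 527/180 3257/900 1667/432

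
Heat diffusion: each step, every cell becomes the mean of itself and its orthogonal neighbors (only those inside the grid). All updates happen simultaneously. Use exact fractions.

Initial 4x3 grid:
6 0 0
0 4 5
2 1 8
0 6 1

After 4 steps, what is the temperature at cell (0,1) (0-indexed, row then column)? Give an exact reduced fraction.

Step 1: cell (0,1) = 5/2
Step 2: cell (0,1) = 49/24
Step 3: cell (0,1) = 18967/7200
Step 4: cell (0,1) = 1069973/432000
Full grid after step 4:
  1657/675 1069973/432000 184147/64800
  170813/72000 16046/5625 158641/54000
  576559/216000 510247/180000 7679/2250
  166867/64800 168811/54000 17941/5400

Answer: 1069973/432000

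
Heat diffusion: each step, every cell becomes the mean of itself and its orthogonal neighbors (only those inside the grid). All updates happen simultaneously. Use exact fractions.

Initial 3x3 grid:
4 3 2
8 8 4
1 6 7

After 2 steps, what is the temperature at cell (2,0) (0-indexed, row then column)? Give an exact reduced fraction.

Answer: 21/4

Derivation:
Step 1: cell (2,0) = 5
Step 2: cell (2,0) = 21/4
Full grid after step 2:
  29/6 361/80 25/6
  421/80 521/100 1183/240
  21/4 659/120 197/36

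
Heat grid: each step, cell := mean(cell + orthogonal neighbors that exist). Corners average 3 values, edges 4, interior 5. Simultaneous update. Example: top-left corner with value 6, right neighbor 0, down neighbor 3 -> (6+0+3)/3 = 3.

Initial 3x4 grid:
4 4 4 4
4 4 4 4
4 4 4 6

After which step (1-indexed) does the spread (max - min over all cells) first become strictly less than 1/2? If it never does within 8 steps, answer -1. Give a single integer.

Step 1: max=14/3, min=4, spread=2/3
Step 2: max=41/9, min=4, spread=5/9
Step 3: max=473/108, min=4, spread=41/108
  -> spread < 1/2 first at step 3
Step 4: max=56057/12960, min=4, spread=4217/12960
Step 5: max=3319549/777600, min=14479/3600, spread=38417/155520
Step 6: max=197824211/46656000, min=290597/72000, spread=1903471/9331200
Step 7: max=11798429089/2799360000, min=8755759/2160000, spread=18038617/111974400
Step 8: max=705114582851/167961600000, min=790526759/194400000, spread=883978523/6718464000

Answer: 3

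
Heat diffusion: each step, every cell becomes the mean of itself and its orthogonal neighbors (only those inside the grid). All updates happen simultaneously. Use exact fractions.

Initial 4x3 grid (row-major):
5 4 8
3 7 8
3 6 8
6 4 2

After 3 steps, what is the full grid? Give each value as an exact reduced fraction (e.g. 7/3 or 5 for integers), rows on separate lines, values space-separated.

After step 1:
  4 6 20/3
  9/2 28/5 31/4
  9/2 28/5 6
  13/3 9/2 14/3
After step 2:
  29/6 167/30 245/36
  93/20 589/100 1561/240
  71/15 131/25 1441/240
  40/9 191/40 91/18
After step 3:
  301/60 10393/1800 13591/2160
  377/75 33421/6000 45367/7200
  17161/3600 10657/2000 41047/7200
  5023/1080 3903/800 11401/2160

Answer: 301/60 10393/1800 13591/2160
377/75 33421/6000 45367/7200
17161/3600 10657/2000 41047/7200
5023/1080 3903/800 11401/2160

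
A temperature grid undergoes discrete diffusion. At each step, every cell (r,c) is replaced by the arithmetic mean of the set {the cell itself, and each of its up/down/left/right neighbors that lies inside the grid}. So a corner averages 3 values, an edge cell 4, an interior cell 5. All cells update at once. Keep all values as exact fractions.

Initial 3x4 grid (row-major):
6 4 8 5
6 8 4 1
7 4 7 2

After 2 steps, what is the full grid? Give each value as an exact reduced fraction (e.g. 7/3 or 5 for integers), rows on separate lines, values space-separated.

Answer: 223/36 1337/240 1321/240 155/36
459/80 611/100 233/50 83/20
227/36 1297/240 1181/240 127/36

Derivation:
After step 1:
  16/3 13/2 21/4 14/3
  27/4 26/5 28/5 3
  17/3 13/2 17/4 10/3
After step 2:
  223/36 1337/240 1321/240 155/36
  459/80 611/100 233/50 83/20
  227/36 1297/240 1181/240 127/36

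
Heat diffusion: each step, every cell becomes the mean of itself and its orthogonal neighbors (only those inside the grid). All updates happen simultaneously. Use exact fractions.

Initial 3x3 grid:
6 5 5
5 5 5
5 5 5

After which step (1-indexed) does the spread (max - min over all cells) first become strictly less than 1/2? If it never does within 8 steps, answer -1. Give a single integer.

Answer: 1

Derivation:
Step 1: max=16/3, min=5, spread=1/3
  -> spread < 1/2 first at step 1
Step 2: max=95/18, min=5, spread=5/18
Step 3: max=1121/216, min=5, spread=41/216
Step 4: max=66931/12960, min=1811/360, spread=347/2592
Step 5: max=3994937/777600, min=18157/3600, spread=2921/31104
Step 6: max=239108539/46656000, min=2185483/432000, spread=24611/373248
Step 7: max=14315522033/2799360000, min=49256741/9720000, spread=207329/4478976
Step 8: max=857837952451/167961600000, min=2630801599/518400000, spread=1746635/53747712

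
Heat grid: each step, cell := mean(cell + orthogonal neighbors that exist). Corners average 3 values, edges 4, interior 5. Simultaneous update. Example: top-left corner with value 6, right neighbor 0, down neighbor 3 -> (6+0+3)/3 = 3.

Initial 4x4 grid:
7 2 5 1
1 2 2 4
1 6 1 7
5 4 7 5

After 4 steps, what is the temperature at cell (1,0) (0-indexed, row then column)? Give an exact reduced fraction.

Answer: 348241/108000

Derivation:
Step 1: cell (1,0) = 11/4
Step 2: cell (1,0) = 179/60
Step 3: cell (1,0) = 11131/3600
Step 4: cell (1,0) = 348241/108000
Full grid after step 4:
  101491/32400 85429/27000 21697/6750 43219/12960
  348241/108000 58541/18000 625757/180000 776429/216000
  370297/108000 665567/180000 70481/18000 910157/216000
  49057/12960 856469/216000 956957/216000 146791/32400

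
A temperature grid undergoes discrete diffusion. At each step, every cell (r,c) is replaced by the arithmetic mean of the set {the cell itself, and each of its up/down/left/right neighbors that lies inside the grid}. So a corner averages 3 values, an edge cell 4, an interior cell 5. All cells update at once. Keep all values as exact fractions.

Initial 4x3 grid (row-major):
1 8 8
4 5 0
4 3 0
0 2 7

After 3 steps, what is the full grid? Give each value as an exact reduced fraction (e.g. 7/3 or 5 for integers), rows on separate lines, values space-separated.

Answer: 1855/432 31933/7200 1909/432
26393/7200 11417/3000 27293/7200
7201/2400 1517/500 7501/2400
1931/720 1669/600 2021/720

Derivation:
After step 1:
  13/3 11/2 16/3
  7/2 4 13/4
  11/4 14/5 5/2
  2 3 3
After step 2:
  40/9 115/24 169/36
  175/48 381/100 181/48
  221/80 301/100 231/80
  31/12 27/10 17/6
After step 3:
  1855/432 31933/7200 1909/432
  26393/7200 11417/3000 27293/7200
  7201/2400 1517/500 7501/2400
  1931/720 1669/600 2021/720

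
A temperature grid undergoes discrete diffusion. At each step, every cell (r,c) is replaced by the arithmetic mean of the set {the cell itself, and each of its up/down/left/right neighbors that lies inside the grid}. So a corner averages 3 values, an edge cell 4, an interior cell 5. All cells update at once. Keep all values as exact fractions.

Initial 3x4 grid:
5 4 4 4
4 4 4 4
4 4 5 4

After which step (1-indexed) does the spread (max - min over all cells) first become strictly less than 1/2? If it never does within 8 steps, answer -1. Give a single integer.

Answer: 1

Derivation:
Step 1: max=13/3, min=4, spread=1/3
  -> spread < 1/2 first at step 1
Step 2: max=77/18, min=4, spread=5/18
Step 3: max=4531/1080, min=2939/720, spread=49/432
Step 4: max=542869/129600, min=88369/21600, spread=2531/25920
Step 5: max=216473089/51840000, min=889391/216000, spread=3019249/51840000
Step 6: max=216236711/51840000, min=80159051/19440000, spread=297509/6220800
Step 7: max=777652799209/186624000000, min=1205085521/291600000, spread=6398065769/186624000000
Step 8: max=2332225464773/559872000000, min=48245378951/11664000000, spread=131578201/4478976000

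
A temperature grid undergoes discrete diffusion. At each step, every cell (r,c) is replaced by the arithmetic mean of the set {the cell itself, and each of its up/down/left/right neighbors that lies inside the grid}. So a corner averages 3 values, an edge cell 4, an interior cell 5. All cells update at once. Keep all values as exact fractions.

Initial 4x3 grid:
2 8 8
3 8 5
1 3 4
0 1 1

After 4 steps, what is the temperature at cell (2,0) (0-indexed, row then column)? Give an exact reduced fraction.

Answer: 621901/216000

Derivation:
Step 1: cell (2,0) = 7/4
Step 2: cell (2,0) = 559/240
Step 3: cell (2,0) = 18553/7200
Step 4: cell (2,0) = 621901/216000
Full grid after step 4:
  154309/32400 2255857/432000 4453/800
  860201/216000 404989/90000 174221/36000
  621901/216000 1153331/360000 130921/36000
  277661/129600 2074639/864000 39479/14400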